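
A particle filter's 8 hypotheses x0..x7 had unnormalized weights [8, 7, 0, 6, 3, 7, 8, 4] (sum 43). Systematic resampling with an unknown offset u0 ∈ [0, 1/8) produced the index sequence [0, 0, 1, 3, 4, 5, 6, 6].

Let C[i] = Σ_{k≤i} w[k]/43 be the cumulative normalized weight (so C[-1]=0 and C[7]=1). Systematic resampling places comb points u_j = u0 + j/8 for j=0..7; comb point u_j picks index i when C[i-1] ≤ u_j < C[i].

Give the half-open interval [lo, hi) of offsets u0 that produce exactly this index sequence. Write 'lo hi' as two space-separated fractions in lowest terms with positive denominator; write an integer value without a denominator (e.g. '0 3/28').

0 11/344

C = [8/43, 15/43, 15/43, 21/43, 24/43, 31/43, 39/43, 1]
j=0 picked index 0: u0 ∈ [0, 8/43)
j=1 picked index 0: u0 ∈ [-1/8, 21/344)
j=2 picked index 1: u0 ∈ [-11/172, 17/172)
j=3 picked index 3: u0 ∈ [-9/344, 39/344)
j=4 picked index 4: u0 ∈ [-1/86, 5/86)
j=5 picked index 5: u0 ∈ [-23/344, 33/344)
j=6 picked index 6: u0 ∈ [-5/172, 27/172)
j=7 picked index 6: u0 ∈ [-53/344, 11/344)
intersection: [0, 11/344)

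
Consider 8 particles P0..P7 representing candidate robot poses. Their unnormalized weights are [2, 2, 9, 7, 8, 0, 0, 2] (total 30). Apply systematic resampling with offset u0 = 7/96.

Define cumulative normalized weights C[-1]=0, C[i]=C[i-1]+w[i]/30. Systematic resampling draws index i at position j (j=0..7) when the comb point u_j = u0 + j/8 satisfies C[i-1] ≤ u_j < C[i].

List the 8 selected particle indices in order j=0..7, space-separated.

C = [1/15, 2/15, 13/30, 2/3, 14/15, 14/15, 14/15, 1]
j=0: u_0=7/96 ∈ [1/15, 2/15) → index 1
j=1: u_1=19/96 ∈ [2/15, 13/30) → index 2
j=2: u_2=31/96 ∈ [2/15, 13/30) → index 2
j=3: u_3=43/96 ∈ [13/30, 2/3) → index 3
j=4: u_4=55/96 ∈ [13/30, 2/3) → index 3
j=5: u_5=67/96 ∈ [2/3, 14/15) → index 4
j=6: u_6=79/96 ∈ [2/3, 14/15) → index 4
j=7: u_7=91/96 ∈ [14/15, 1) → index 7

1 2 2 3 3 4 4 7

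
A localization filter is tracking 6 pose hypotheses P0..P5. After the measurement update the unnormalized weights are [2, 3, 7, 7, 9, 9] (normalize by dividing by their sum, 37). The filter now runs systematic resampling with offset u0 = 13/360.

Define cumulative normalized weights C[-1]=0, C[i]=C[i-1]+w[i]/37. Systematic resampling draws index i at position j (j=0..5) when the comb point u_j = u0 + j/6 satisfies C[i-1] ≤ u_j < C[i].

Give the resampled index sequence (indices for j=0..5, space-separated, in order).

C = [2/37, 5/37, 12/37, 19/37, 28/37, 1]
j=0: u_0=13/360 ∈ [0, 2/37) → index 0
j=1: u_1=73/360 ∈ [5/37, 12/37) → index 2
j=2: u_2=133/360 ∈ [12/37, 19/37) → index 3
j=3: u_3=193/360 ∈ [19/37, 28/37) → index 4
j=4: u_4=253/360 ∈ [19/37, 28/37) → index 4
j=5: u_5=313/360 ∈ [28/37, 1) → index 5

0 2 3 4 4 5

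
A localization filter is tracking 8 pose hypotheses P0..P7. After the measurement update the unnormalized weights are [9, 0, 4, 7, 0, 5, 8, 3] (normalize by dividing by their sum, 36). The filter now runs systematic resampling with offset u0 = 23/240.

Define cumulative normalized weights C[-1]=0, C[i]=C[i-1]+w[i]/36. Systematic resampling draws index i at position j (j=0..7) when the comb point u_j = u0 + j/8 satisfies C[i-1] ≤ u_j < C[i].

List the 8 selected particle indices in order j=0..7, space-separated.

C = [1/4, 1/4, 13/36, 5/9, 5/9, 25/36, 11/12, 1]
j=0: u_0=23/240 ∈ [0, 1/4) → index 0
j=1: u_1=53/240 ∈ [0, 1/4) → index 0
j=2: u_2=83/240 ∈ [1/4, 13/36) → index 2
j=3: u_3=113/240 ∈ [13/36, 5/9) → index 3
j=4: u_4=143/240 ∈ [5/9, 25/36) → index 5
j=5: u_5=173/240 ∈ [25/36, 11/12) → index 6
j=6: u_6=203/240 ∈ [25/36, 11/12) → index 6
j=7: u_7=233/240 ∈ [11/12, 1) → index 7

0 0 2 3 5 6 6 7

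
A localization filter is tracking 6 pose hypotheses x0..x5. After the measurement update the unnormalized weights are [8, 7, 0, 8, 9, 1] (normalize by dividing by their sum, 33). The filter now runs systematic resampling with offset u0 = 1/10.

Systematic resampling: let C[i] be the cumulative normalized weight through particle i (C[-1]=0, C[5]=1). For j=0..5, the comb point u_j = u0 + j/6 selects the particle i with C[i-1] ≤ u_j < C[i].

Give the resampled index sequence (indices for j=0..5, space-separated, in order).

0 1 1 3 4 4

C = [8/33, 5/11, 5/11, 23/33, 32/33, 1]
j=0: u_0=1/10 ∈ [0, 8/33) → index 0
j=1: u_1=4/15 ∈ [8/33, 5/11) → index 1
j=2: u_2=13/30 ∈ [8/33, 5/11) → index 1
j=3: u_3=3/5 ∈ [5/11, 23/33) → index 3
j=4: u_4=23/30 ∈ [23/33, 32/33) → index 4
j=5: u_5=14/15 ∈ [23/33, 32/33) → index 4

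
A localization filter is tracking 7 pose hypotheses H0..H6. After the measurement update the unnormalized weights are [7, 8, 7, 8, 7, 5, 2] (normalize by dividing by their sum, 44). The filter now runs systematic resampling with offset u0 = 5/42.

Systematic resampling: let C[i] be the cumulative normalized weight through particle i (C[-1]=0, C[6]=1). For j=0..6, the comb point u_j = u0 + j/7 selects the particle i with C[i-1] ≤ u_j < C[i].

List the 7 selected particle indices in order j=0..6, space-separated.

C = [7/44, 15/44, 1/2, 15/22, 37/44, 21/22, 1]
j=0: u_0=5/42 ∈ [0, 7/44) → index 0
j=1: u_1=11/42 ∈ [7/44, 15/44) → index 1
j=2: u_2=17/42 ∈ [15/44, 1/2) → index 2
j=3: u_3=23/42 ∈ [1/2, 15/22) → index 3
j=4: u_4=29/42 ∈ [15/22, 37/44) → index 4
j=5: u_5=5/6 ∈ [15/22, 37/44) → index 4
j=6: u_6=41/42 ∈ [21/22, 1) → index 6

0 1 2 3 4 4 6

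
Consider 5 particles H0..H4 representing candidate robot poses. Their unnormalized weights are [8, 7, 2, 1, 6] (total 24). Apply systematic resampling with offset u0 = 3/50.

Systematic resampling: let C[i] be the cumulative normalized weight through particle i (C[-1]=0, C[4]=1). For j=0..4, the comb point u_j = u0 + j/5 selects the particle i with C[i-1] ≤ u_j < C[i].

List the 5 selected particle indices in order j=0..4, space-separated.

C = [1/3, 5/8, 17/24, 3/4, 1]
j=0: u_0=3/50 ∈ [0, 1/3) → index 0
j=1: u_1=13/50 ∈ [0, 1/3) → index 0
j=2: u_2=23/50 ∈ [1/3, 5/8) → index 1
j=3: u_3=33/50 ∈ [5/8, 17/24) → index 2
j=4: u_4=43/50 ∈ [3/4, 1) → index 4

0 0 1 2 4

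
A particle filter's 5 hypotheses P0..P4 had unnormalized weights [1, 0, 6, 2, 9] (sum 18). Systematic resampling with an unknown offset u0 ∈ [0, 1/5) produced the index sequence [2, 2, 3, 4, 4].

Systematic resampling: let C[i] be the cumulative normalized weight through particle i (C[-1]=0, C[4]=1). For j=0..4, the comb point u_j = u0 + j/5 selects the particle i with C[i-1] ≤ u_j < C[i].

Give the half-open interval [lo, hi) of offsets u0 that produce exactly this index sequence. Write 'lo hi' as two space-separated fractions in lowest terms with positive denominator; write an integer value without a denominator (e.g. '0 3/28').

C = [1/18, 1/18, 7/18, 1/2, 1]
j=0 picked index 2: u0 ∈ [1/18, 7/18)
j=1 picked index 2: u0 ∈ [-13/90, 17/90)
j=2 picked index 3: u0 ∈ [-1/90, 1/10)
j=3 picked index 4: u0 ∈ [-1/10, 2/5)
j=4 picked index 4: u0 ∈ [-3/10, 1/5)
intersection: [1/18, 1/10)

1/18 1/10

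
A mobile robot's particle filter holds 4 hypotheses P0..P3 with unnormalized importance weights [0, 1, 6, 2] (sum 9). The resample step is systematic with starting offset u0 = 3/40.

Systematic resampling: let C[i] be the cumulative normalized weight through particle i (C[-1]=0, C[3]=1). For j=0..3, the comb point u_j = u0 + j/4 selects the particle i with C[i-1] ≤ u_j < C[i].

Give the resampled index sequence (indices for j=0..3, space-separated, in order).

C = [0, 1/9, 7/9, 1]
j=0: u_0=3/40 ∈ [0, 1/9) → index 1
j=1: u_1=13/40 ∈ [1/9, 7/9) → index 2
j=2: u_2=23/40 ∈ [1/9, 7/9) → index 2
j=3: u_3=33/40 ∈ [7/9, 1) → index 3

1 2 2 3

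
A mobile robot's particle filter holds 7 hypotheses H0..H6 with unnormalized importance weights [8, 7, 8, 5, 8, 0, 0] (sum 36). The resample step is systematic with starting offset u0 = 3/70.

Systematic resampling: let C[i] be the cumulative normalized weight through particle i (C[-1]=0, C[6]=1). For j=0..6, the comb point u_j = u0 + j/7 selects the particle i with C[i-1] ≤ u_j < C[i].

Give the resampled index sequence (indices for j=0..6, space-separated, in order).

0 0 1 2 2 3 4

C = [2/9, 5/12, 23/36, 7/9, 1, 1, 1]
j=0: u_0=3/70 ∈ [0, 2/9) → index 0
j=1: u_1=13/70 ∈ [0, 2/9) → index 0
j=2: u_2=23/70 ∈ [2/9, 5/12) → index 1
j=3: u_3=33/70 ∈ [5/12, 23/36) → index 2
j=4: u_4=43/70 ∈ [5/12, 23/36) → index 2
j=5: u_5=53/70 ∈ [23/36, 7/9) → index 3
j=6: u_6=9/10 ∈ [7/9, 1) → index 4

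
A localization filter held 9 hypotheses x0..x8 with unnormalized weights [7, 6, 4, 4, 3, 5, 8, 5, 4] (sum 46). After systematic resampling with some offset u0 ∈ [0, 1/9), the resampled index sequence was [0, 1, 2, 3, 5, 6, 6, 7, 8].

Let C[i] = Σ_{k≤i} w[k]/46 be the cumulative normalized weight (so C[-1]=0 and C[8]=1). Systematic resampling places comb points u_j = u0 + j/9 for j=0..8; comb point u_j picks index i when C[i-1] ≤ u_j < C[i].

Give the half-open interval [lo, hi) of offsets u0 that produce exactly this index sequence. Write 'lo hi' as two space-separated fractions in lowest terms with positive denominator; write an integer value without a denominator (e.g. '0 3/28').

16/207 1/9

C = [7/46, 13/46, 17/46, 21/46, 12/23, 29/46, 37/46, 21/23, 1]
j=0 picked index 0: u0 ∈ [0, 7/46)
j=1 picked index 1: u0 ∈ [17/414, 71/414)
j=2 picked index 2: u0 ∈ [25/414, 61/414)
j=3 picked index 3: u0 ∈ [5/138, 17/138)
j=4 picked index 5: u0 ∈ [16/207, 77/414)
j=5 picked index 6: u0 ∈ [31/414, 103/414)
j=6 picked index 6: u0 ∈ [-5/138, 19/138)
j=7 picked index 7: u0 ∈ [11/414, 28/207)
j=8 picked index 8: u0 ∈ [5/207, 1/9)
intersection: [16/207, 1/9)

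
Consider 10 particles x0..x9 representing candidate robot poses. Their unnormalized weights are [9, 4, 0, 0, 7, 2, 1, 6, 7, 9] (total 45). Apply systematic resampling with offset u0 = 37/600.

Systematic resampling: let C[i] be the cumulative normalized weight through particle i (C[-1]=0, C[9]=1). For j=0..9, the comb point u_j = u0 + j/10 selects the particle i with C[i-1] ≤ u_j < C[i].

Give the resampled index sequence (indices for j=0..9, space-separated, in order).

0 0 1 4 5 7 8 8 9 9

C = [1/5, 13/45, 13/45, 13/45, 4/9, 22/45, 23/45, 29/45, 4/5, 1]
j=0: u_0=37/600 ∈ [0, 1/5) → index 0
j=1: u_1=97/600 ∈ [0, 1/5) → index 0
j=2: u_2=157/600 ∈ [1/5, 13/45) → index 1
j=3: u_3=217/600 ∈ [13/45, 4/9) → index 4
j=4: u_4=277/600 ∈ [4/9, 22/45) → index 5
j=5: u_5=337/600 ∈ [23/45, 29/45) → index 7
j=6: u_6=397/600 ∈ [29/45, 4/5) → index 8
j=7: u_7=457/600 ∈ [29/45, 4/5) → index 8
j=8: u_8=517/600 ∈ [4/5, 1) → index 9
j=9: u_9=577/600 ∈ [4/5, 1) → index 9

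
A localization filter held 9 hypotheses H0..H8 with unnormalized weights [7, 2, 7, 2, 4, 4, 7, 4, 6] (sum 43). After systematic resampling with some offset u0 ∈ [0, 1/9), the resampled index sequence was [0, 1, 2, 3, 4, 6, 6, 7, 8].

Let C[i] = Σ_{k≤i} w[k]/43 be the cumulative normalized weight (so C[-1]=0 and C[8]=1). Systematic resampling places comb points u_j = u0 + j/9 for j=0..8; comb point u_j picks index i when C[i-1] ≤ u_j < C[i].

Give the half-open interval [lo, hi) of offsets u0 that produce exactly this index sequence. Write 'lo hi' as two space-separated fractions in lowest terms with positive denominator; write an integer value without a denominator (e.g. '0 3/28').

20/387 26/387

C = [7/43, 9/43, 16/43, 18/43, 22/43, 26/43, 33/43, 37/43, 1]
j=0 picked index 0: u0 ∈ [0, 7/43)
j=1 picked index 1: u0 ∈ [20/387, 38/387)
j=2 picked index 2: u0 ∈ [-5/387, 58/387)
j=3 picked index 3: u0 ∈ [5/129, 11/129)
j=4 picked index 4: u0 ∈ [-10/387, 26/387)
j=5 picked index 6: u0 ∈ [19/387, 82/387)
j=6 picked index 6: u0 ∈ [-8/129, 13/129)
j=7 picked index 7: u0 ∈ [-4/387, 32/387)
j=8 picked index 8: u0 ∈ [-11/387, 1/9)
intersection: [20/387, 26/387)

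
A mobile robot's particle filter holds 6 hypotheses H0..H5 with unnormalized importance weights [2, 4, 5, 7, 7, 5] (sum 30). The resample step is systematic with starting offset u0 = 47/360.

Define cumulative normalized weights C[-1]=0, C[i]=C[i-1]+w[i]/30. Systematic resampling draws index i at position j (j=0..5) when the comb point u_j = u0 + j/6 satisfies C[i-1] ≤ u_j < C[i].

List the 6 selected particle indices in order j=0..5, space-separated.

C = [1/15, 1/5, 11/30, 3/5, 5/6, 1]
j=0: u_0=47/360 ∈ [1/15, 1/5) → index 1
j=1: u_1=107/360 ∈ [1/5, 11/30) → index 2
j=2: u_2=167/360 ∈ [11/30, 3/5) → index 3
j=3: u_3=227/360 ∈ [3/5, 5/6) → index 4
j=4: u_4=287/360 ∈ [3/5, 5/6) → index 4
j=5: u_5=347/360 ∈ [5/6, 1) → index 5

1 2 3 4 4 5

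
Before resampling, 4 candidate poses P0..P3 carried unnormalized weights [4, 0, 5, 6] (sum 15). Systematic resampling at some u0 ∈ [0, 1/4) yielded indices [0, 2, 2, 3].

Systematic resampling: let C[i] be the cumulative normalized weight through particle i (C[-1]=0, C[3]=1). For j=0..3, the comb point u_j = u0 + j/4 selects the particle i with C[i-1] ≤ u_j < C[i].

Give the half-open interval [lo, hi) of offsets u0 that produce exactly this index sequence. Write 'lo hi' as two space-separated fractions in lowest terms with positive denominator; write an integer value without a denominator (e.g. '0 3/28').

1/60 1/10

C = [4/15, 4/15, 3/5, 1]
j=0 picked index 0: u0 ∈ [0, 4/15)
j=1 picked index 2: u0 ∈ [1/60, 7/20)
j=2 picked index 2: u0 ∈ [-7/30, 1/10)
j=3 picked index 3: u0 ∈ [-3/20, 1/4)
intersection: [1/60, 1/10)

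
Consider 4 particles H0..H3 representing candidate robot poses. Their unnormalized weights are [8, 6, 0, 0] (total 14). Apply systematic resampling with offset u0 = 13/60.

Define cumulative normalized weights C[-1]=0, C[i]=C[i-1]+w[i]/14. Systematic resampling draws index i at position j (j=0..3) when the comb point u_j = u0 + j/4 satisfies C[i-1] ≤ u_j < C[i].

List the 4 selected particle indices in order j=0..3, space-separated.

0 0 1 1

C = [4/7, 1, 1, 1]
j=0: u_0=13/60 ∈ [0, 4/7) → index 0
j=1: u_1=7/15 ∈ [0, 4/7) → index 0
j=2: u_2=43/60 ∈ [4/7, 1) → index 1
j=3: u_3=29/30 ∈ [4/7, 1) → index 1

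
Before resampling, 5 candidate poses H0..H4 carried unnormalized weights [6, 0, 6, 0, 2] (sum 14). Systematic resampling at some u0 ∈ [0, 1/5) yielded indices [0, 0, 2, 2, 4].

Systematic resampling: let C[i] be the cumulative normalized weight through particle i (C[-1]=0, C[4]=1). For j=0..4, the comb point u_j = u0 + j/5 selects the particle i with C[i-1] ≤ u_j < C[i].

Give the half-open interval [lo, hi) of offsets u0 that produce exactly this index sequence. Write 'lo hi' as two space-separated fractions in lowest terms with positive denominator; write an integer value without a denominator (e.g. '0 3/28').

C = [3/7, 3/7, 6/7, 6/7, 1]
j=0 picked index 0: u0 ∈ [0, 3/7)
j=1 picked index 0: u0 ∈ [-1/5, 8/35)
j=2 picked index 2: u0 ∈ [1/35, 16/35)
j=3 picked index 2: u0 ∈ [-6/35, 9/35)
j=4 picked index 4: u0 ∈ [2/35, 1/5)
intersection: [2/35, 1/5)

2/35 1/5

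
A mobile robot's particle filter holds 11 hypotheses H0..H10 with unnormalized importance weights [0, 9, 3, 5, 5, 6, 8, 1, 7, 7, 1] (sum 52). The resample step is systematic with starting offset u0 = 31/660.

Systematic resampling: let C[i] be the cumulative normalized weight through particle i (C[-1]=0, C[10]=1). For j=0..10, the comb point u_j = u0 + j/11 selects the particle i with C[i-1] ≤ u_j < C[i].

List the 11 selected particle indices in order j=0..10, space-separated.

C = [0, 9/52, 3/13, 17/52, 11/26, 7/13, 9/13, 37/52, 11/13, 51/52, 1]
j=0: u_0=31/660 ∈ [0, 9/52) → index 1
j=1: u_1=91/660 ∈ [0, 9/52) → index 1
j=2: u_2=151/660 ∈ [9/52, 3/13) → index 2
j=3: u_3=211/660 ∈ [3/13, 17/52) → index 3
j=4: u_4=271/660 ∈ [17/52, 11/26) → index 4
j=5: u_5=331/660 ∈ [11/26, 7/13) → index 5
j=6: u_6=391/660 ∈ [7/13, 9/13) → index 6
j=7: u_7=41/60 ∈ [7/13, 9/13) → index 6
j=8: u_8=511/660 ∈ [37/52, 11/13) → index 8
j=9: u_9=571/660 ∈ [11/13, 51/52) → index 9
j=10: u_10=631/660 ∈ [11/13, 51/52) → index 9

1 1 2 3 4 5 6 6 8 9 9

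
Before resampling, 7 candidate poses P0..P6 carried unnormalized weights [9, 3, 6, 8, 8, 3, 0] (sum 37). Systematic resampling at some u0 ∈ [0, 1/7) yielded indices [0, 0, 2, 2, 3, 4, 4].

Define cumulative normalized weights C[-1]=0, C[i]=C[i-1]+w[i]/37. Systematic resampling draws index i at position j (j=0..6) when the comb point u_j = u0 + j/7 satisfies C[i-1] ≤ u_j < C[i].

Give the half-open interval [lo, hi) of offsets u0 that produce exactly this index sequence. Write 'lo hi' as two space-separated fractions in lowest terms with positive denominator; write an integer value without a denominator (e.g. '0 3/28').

C = [9/37, 12/37, 18/37, 26/37, 34/37, 1, 1]
j=0 picked index 0: u0 ∈ [0, 9/37)
j=1 picked index 0: u0 ∈ [-1/7, 26/259)
j=2 picked index 2: u0 ∈ [10/259, 52/259)
j=3 picked index 2: u0 ∈ [-27/259, 15/259)
j=4 picked index 3: u0 ∈ [-22/259, 34/259)
j=5 picked index 4: u0 ∈ [-3/259, 53/259)
j=6 picked index 4: u0 ∈ [-40/259, 16/259)
intersection: [10/259, 15/259)

10/259 15/259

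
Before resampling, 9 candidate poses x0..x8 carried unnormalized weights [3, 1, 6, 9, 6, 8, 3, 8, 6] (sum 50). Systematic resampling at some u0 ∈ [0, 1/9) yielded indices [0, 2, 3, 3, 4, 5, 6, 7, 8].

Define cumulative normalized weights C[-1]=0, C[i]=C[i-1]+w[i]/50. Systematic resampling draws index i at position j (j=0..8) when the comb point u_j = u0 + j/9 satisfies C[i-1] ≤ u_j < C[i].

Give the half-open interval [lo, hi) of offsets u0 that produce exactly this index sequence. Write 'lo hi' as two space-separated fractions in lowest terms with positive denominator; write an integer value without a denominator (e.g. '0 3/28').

C = [3/50, 2/25, 1/5, 19/50, 1/2, 33/50, 18/25, 22/25, 1]
j=0 picked index 0: u0 ∈ [0, 3/50)
j=1 picked index 2: u0 ∈ [-7/225, 4/45)
j=2 picked index 3: u0 ∈ [-1/45, 71/450)
j=3 picked index 3: u0 ∈ [-2/15, 7/150)
j=4 picked index 4: u0 ∈ [-29/450, 1/18)
j=5 picked index 5: u0 ∈ [-1/18, 47/450)
j=6 picked index 6: u0 ∈ [-1/150, 4/75)
j=7 picked index 7: u0 ∈ [-13/225, 23/225)
j=8 picked index 8: u0 ∈ [-2/225, 1/9)
intersection: [0, 7/150)

0 7/150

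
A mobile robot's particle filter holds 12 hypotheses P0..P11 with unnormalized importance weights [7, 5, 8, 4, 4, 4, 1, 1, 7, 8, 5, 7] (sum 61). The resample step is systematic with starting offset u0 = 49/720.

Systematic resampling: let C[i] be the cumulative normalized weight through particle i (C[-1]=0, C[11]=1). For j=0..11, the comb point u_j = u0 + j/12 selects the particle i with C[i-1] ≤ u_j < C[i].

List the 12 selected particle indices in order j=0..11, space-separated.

0 1 2 2 4 5 8 8 9 10 11 11

C = [7/61, 12/61, 20/61, 24/61, 28/61, 32/61, 33/61, 34/61, 41/61, 49/61, 54/61, 1]
j=0: u_0=49/720 ∈ [0, 7/61) → index 0
j=1: u_1=109/720 ∈ [7/61, 12/61) → index 1
j=2: u_2=169/720 ∈ [12/61, 20/61) → index 2
j=3: u_3=229/720 ∈ [12/61, 20/61) → index 2
j=4: u_4=289/720 ∈ [24/61, 28/61) → index 4
j=5: u_5=349/720 ∈ [28/61, 32/61) → index 5
j=6: u_6=409/720 ∈ [34/61, 41/61) → index 8
j=7: u_7=469/720 ∈ [34/61, 41/61) → index 8
j=8: u_8=529/720 ∈ [41/61, 49/61) → index 9
j=9: u_9=589/720 ∈ [49/61, 54/61) → index 10
j=10: u_10=649/720 ∈ [54/61, 1) → index 11
j=11: u_11=709/720 ∈ [54/61, 1) → index 11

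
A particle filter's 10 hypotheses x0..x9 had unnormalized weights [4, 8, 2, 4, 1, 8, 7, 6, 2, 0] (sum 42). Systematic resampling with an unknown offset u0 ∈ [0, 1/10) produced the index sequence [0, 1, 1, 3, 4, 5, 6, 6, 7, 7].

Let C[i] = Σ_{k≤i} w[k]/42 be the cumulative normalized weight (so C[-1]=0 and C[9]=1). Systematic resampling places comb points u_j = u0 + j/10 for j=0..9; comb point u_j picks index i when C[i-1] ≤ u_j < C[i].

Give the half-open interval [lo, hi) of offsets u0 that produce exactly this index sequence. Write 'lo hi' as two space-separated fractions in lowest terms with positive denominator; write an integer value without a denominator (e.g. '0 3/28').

C = [2/21, 2/7, 1/3, 3/7, 19/42, 9/14, 17/21, 20/21, 1, 1]
j=0 picked index 0: u0 ∈ [0, 2/21)
j=1 picked index 1: u0 ∈ [-1/210, 13/70)
j=2 picked index 1: u0 ∈ [-11/105, 3/35)
j=3 picked index 3: u0 ∈ [1/30, 9/70)
j=4 picked index 4: u0 ∈ [1/35, 11/210)
j=5 picked index 5: u0 ∈ [-1/21, 1/7)
j=6 picked index 6: u0 ∈ [3/70, 22/105)
j=7 picked index 6: u0 ∈ [-2/35, 23/210)
j=8 picked index 7: u0 ∈ [1/105, 16/105)
j=9 picked index 7: u0 ∈ [-19/210, 11/210)
intersection: [3/70, 11/210)

3/70 11/210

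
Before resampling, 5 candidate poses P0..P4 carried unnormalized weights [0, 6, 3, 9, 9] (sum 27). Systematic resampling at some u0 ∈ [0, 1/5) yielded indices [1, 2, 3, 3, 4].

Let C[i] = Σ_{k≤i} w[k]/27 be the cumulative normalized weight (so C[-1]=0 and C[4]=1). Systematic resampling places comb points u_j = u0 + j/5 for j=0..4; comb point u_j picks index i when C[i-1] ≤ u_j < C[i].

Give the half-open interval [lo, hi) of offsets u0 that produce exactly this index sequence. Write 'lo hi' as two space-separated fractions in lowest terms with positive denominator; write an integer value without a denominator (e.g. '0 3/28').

1/45 1/15

C = [0, 2/9, 1/3, 2/3, 1]
j=0 picked index 1: u0 ∈ [0, 2/9)
j=1 picked index 2: u0 ∈ [1/45, 2/15)
j=2 picked index 3: u0 ∈ [-1/15, 4/15)
j=3 picked index 3: u0 ∈ [-4/15, 1/15)
j=4 picked index 4: u0 ∈ [-2/15, 1/5)
intersection: [1/45, 1/15)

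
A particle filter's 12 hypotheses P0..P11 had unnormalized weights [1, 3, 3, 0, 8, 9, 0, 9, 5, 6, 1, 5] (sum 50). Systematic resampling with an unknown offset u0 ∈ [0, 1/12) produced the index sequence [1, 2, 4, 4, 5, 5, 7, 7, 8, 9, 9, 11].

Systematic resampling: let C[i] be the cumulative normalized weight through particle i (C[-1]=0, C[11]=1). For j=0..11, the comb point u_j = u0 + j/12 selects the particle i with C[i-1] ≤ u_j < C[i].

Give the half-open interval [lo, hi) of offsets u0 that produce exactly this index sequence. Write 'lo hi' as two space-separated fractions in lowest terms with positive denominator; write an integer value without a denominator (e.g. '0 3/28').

1/50 7/150

C = [1/50, 2/25, 7/50, 7/50, 3/10, 12/25, 12/25, 33/50, 19/25, 22/25, 9/10, 1]
j=0 picked index 1: u0 ∈ [1/50, 2/25)
j=1 picked index 2: u0 ∈ [-1/300, 17/300)
j=2 picked index 4: u0 ∈ [-2/75, 2/15)
j=3 picked index 4: u0 ∈ [-11/100, 1/20)
j=4 picked index 5: u0 ∈ [-1/30, 11/75)
j=5 picked index 5: u0 ∈ [-7/60, 19/300)
j=6 picked index 7: u0 ∈ [-1/50, 4/25)
j=7 picked index 7: u0 ∈ [-31/300, 23/300)
j=8 picked index 8: u0 ∈ [-1/150, 7/75)
j=9 picked index 9: u0 ∈ [1/100, 13/100)
j=10 picked index 9: u0 ∈ [-11/150, 7/150)
j=11 picked index 11: u0 ∈ [-1/60, 1/12)
intersection: [1/50, 7/150)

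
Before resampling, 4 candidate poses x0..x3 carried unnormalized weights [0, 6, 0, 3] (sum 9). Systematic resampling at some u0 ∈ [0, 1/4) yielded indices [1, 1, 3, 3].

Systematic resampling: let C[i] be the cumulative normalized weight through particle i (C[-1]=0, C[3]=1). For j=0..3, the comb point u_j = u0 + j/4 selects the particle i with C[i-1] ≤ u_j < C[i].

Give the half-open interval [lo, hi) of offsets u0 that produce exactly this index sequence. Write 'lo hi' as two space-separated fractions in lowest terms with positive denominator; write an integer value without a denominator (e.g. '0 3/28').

1/6 1/4

C = [0, 2/3, 2/3, 1]
j=0 picked index 1: u0 ∈ [0, 2/3)
j=1 picked index 1: u0 ∈ [-1/4, 5/12)
j=2 picked index 3: u0 ∈ [1/6, 1/2)
j=3 picked index 3: u0 ∈ [-1/12, 1/4)
intersection: [1/6, 1/4)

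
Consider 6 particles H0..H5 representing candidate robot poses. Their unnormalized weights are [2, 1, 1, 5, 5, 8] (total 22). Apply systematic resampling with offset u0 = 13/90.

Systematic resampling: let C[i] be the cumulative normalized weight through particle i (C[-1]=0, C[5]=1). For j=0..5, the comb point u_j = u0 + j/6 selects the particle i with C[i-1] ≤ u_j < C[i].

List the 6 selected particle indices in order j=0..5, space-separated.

C = [1/11, 3/22, 2/11, 9/22, 7/11, 1]
j=0: u_0=13/90 ∈ [3/22, 2/11) → index 2
j=1: u_1=14/45 ∈ [2/11, 9/22) → index 3
j=2: u_2=43/90 ∈ [9/22, 7/11) → index 4
j=3: u_3=29/45 ∈ [7/11, 1) → index 5
j=4: u_4=73/90 ∈ [7/11, 1) → index 5
j=5: u_5=44/45 ∈ [7/11, 1) → index 5

2 3 4 5 5 5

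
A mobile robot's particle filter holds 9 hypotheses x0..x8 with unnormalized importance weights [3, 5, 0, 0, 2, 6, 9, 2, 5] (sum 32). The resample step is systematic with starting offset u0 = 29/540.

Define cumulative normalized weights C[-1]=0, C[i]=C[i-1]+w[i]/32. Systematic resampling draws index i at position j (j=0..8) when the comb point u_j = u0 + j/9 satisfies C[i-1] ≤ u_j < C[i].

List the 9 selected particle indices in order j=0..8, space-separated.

0 1 4 5 5 6 6 7 8

C = [3/32, 1/4, 1/4, 1/4, 5/16, 1/2, 25/32, 27/32, 1]
j=0: u_0=29/540 ∈ [0, 3/32) → index 0
j=1: u_1=89/540 ∈ [3/32, 1/4) → index 1
j=2: u_2=149/540 ∈ [1/4, 5/16) → index 4
j=3: u_3=209/540 ∈ [5/16, 1/2) → index 5
j=4: u_4=269/540 ∈ [5/16, 1/2) → index 5
j=5: u_5=329/540 ∈ [1/2, 25/32) → index 6
j=6: u_6=389/540 ∈ [1/2, 25/32) → index 6
j=7: u_7=449/540 ∈ [25/32, 27/32) → index 7
j=8: u_8=509/540 ∈ [27/32, 1) → index 8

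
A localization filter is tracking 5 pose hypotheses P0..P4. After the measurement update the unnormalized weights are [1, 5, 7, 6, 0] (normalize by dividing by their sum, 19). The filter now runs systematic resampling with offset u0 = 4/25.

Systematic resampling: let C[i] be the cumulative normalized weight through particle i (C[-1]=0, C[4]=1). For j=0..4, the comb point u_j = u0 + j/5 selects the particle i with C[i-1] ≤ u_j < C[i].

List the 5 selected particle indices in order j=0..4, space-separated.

C = [1/19, 6/19, 13/19, 1, 1]
j=0: u_0=4/25 ∈ [1/19, 6/19) → index 1
j=1: u_1=9/25 ∈ [6/19, 13/19) → index 2
j=2: u_2=14/25 ∈ [6/19, 13/19) → index 2
j=3: u_3=19/25 ∈ [13/19, 1) → index 3
j=4: u_4=24/25 ∈ [13/19, 1) → index 3

1 2 2 3 3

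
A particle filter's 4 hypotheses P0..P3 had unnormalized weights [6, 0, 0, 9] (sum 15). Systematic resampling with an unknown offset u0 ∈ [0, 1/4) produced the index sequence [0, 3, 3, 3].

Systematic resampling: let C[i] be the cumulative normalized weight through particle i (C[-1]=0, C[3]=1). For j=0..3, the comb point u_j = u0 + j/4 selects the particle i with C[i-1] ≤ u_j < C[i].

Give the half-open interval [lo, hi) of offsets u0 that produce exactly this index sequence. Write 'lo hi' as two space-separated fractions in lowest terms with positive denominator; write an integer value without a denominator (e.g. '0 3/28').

C = [2/5, 2/5, 2/5, 1]
j=0 picked index 0: u0 ∈ [0, 2/5)
j=1 picked index 3: u0 ∈ [3/20, 3/4)
j=2 picked index 3: u0 ∈ [-1/10, 1/2)
j=3 picked index 3: u0 ∈ [-7/20, 1/4)
intersection: [3/20, 1/4)

3/20 1/4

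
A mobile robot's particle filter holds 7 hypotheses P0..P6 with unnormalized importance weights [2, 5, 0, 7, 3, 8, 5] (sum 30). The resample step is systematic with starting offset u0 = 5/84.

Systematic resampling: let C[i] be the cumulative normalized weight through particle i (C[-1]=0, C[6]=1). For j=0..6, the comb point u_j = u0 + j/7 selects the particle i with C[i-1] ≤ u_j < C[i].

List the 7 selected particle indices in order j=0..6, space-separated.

0 1 3 4 5 5 6

C = [1/15, 7/30, 7/30, 7/15, 17/30, 5/6, 1]
j=0: u_0=5/84 ∈ [0, 1/15) → index 0
j=1: u_1=17/84 ∈ [1/15, 7/30) → index 1
j=2: u_2=29/84 ∈ [7/30, 7/15) → index 3
j=3: u_3=41/84 ∈ [7/15, 17/30) → index 4
j=4: u_4=53/84 ∈ [17/30, 5/6) → index 5
j=5: u_5=65/84 ∈ [17/30, 5/6) → index 5
j=6: u_6=11/12 ∈ [5/6, 1) → index 6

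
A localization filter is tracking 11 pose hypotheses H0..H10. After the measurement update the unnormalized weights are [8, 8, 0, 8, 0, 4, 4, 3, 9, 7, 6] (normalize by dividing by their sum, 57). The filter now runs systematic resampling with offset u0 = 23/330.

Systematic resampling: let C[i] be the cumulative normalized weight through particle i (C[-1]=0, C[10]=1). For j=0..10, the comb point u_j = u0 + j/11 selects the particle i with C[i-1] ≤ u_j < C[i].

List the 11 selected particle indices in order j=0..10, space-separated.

C = [8/57, 16/57, 16/57, 8/19, 8/19, 28/57, 32/57, 35/57, 44/57, 17/19, 1]
j=0: u_0=23/330 ∈ [0, 8/57) → index 0
j=1: u_1=53/330 ∈ [8/57, 16/57) → index 1
j=2: u_2=83/330 ∈ [8/57, 16/57) → index 1
j=3: u_3=113/330 ∈ [16/57, 8/19) → index 3
j=4: u_4=13/30 ∈ [8/19, 28/57) → index 5
j=5: u_5=173/330 ∈ [28/57, 32/57) → index 6
j=6: u_6=203/330 ∈ [35/57, 44/57) → index 8
j=7: u_7=233/330 ∈ [35/57, 44/57) → index 8
j=8: u_8=263/330 ∈ [44/57, 17/19) → index 9
j=9: u_9=293/330 ∈ [44/57, 17/19) → index 9
j=10: u_10=323/330 ∈ [17/19, 1) → index 10

0 1 1 3 5 6 8 8 9 9 10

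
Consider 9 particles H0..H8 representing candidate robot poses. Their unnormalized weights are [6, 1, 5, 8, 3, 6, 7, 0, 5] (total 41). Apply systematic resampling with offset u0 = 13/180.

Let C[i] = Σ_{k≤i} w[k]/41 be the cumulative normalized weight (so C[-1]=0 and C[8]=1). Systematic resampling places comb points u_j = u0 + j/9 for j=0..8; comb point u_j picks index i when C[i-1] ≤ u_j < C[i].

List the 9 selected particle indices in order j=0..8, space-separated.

C = [6/41, 7/41, 12/41, 20/41, 23/41, 29/41, 36/41, 36/41, 1]
j=0: u_0=13/180 ∈ [0, 6/41) → index 0
j=1: u_1=11/60 ∈ [7/41, 12/41) → index 2
j=2: u_2=53/180 ∈ [12/41, 20/41) → index 3
j=3: u_3=73/180 ∈ [12/41, 20/41) → index 3
j=4: u_4=31/60 ∈ [20/41, 23/41) → index 4
j=5: u_5=113/180 ∈ [23/41, 29/41) → index 5
j=6: u_6=133/180 ∈ [29/41, 36/41) → index 6
j=7: u_7=17/20 ∈ [29/41, 36/41) → index 6
j=8: u_8=173/180 ∈ [36/41, 1) → index 8

0 2 3 3 4 5 6 6 8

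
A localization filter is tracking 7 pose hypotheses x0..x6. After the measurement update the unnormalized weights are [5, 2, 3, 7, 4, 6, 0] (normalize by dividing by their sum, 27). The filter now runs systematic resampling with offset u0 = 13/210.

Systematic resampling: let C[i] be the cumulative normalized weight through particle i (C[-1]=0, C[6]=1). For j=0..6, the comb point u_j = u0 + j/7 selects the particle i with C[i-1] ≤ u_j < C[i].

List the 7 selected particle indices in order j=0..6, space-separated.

C = [5/27, 7/27, 10/27, 17/27, 7/9, 1, 1]
j=0: u_0=13/210 ∈ [0, 5/27) → index 0
j=1: u_1=43/210 ∈ [5/27, 7/27) → index 1
j=2: u_2=73/210 ∈ [7/27, 10/27) → index 2
j=3: u_3=103/210 ∈ [10/27, 17/27) → index 3
j=4: u_4=19/30 ∈ [17/27, 7/9) → index 4
j=5: u_5=163/210 ∈ [17/27, 7/9) → index 4
j=6: u_6=193/210 ∈ [7/9, 1) → index 5

0 1 2 3 4 4 5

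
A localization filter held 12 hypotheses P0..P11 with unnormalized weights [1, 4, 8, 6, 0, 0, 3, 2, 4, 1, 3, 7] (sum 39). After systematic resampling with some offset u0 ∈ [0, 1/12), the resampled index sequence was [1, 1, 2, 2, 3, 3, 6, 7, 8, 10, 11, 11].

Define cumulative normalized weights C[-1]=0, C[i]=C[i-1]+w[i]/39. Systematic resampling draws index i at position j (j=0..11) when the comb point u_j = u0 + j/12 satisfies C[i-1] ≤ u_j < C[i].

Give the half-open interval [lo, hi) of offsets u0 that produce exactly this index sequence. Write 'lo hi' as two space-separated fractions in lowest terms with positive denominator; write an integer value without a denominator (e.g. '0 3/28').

C = [1/39, 5/39, 1/3, 19/39, 19/39, 19/39, 22/39, 8/13, 28/39, 29/39, 32/39, 1]
j=0 picked index 1: u0 ∈ [1/39, 5/39)
j=1 picked index 1: u0 ∈ [-3/52, 7/156)
j=2 picked index 2: u0 ∈ [-1/26, 1/6)
j=3 picked index 2: u0 ∈ [-19/156, 1/12)
j=4 picked index 3: u0 ∈ [0, 2/13)
j=5 picked index 3: u0 ∈ [-1/12, 11/156)
j=6 picked index 6: u0 ∈ [-1/78, 5/78)
j=7 picked index 7: u0 ∈ [-1/52, 5/156)
j=8 picked index 8: u0 ∈ [-2/39, 2/39)
j=9 picked index 10: u0 ∈ [-1/156, 11/156)
j=10 picked index 11: u0 ∈ [-1/78, 1/6)
j=11 picked index 11: u0 ∈ [-5/52, 1/12)
intersection: [1/39, 5/156)

1/39 5/156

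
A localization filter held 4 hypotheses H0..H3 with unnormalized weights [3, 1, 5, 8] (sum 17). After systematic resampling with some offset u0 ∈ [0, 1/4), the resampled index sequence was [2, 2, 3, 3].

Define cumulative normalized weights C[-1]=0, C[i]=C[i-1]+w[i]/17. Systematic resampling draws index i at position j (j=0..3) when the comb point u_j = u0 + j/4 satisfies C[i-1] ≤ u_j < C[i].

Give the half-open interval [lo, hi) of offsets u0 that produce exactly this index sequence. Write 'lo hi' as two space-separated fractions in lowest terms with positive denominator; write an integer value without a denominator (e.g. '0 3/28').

C = [3/17, 4/17, 9/17, 1]
j=0 picked index 2: u0 ∈ [4/17, 9/17)
j=1 picked index 2: u0 ∈ [-1/68, 19/68)
j=2 picked index 3: u0 ∈ [1/34, 1/2)
j=3 picked index 3: u0 ∈ [-15/68, 1/4)
intersection: [4/17, 1/4)

4/17 1/4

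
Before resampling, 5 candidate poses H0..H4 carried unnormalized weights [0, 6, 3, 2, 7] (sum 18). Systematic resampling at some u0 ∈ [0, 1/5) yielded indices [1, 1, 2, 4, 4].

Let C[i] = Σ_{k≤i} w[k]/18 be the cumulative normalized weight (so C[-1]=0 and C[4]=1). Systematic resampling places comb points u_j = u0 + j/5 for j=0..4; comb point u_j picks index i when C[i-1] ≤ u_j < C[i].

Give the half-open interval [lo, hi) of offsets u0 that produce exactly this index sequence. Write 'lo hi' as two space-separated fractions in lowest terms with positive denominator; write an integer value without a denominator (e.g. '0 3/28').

1/90 1/10

C = [0, 1/3, 1/2, 11/18, 1]
j=0 picked index 1: u0 ∈ [0, 1/3)
j=1 picked index 1: u0 ∈ [-1/5, 2/15)
j=2 picked index 2: u0 ∈ [-1/15, 1/10)
j=3 picked index 4: u0 ∈ [1/90, 2/5)
j=4 picked index 4: u0 ∈ [-17/90, 1/5)
intersection: [1/90, 1/10)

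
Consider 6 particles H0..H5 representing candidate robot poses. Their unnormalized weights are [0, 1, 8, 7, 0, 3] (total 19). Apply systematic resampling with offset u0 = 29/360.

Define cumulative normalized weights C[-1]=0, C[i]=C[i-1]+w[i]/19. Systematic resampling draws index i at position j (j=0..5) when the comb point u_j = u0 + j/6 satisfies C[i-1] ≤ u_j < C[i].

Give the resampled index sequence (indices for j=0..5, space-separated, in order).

C = [0, 1/19, 9/19, 16/19, 16/19, 1]
j=0: u_0=29/360 ∈ [1/19, 9/19) → index 2
j=1: u_1=89/360 ∈ [1/19, 9/19) → index 2
j=2: u_2=149/360 ∈ [1/19, 9/19) → index 2
j=3: u_3=209/360 ∈ [9/19, 16/19) → index 3
j=4: u_4=269/360 ∈ [9/19, 16/19) → index 3
j=5: u_5=329/360 ∈ [16/19, 1) → index 5

2 2 2 3 3 5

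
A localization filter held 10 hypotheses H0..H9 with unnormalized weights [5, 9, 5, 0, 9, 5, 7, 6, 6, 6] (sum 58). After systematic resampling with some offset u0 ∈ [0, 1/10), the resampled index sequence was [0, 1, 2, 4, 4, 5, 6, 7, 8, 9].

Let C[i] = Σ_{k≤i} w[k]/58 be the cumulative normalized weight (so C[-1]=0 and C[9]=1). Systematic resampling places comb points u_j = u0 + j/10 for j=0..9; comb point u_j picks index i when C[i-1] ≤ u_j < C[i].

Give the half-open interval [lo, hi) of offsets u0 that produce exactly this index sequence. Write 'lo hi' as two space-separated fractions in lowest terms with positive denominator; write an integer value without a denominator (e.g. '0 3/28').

C = [5/58, 7/29, 19/58, 19/58, 14/29, 33/58, 20/29, 23/29, 26/29, 1]
j=0 picked index 0: u0 ∈ [0, 5/58)
j=1 picked index 1: u0 ∈ [-2/145, 41/290)
j=2 picked index 2: u0 ∈ [6/145, 37/290)
j=3 picked index 4: u0 ∈ [4/145, 53/290)
j=4 picked index 4: u0 ∈ [-21/290, 12/145)
j=5 picked index 5: u0 ∈ [-1/58, 2/29)
j=6 picked index 6: u0 ∈ [-9/290, 13/145)
j=7 picked index 7: u0 ∈ [-3/290, 27/290)
j=8 picked index 8: u0 ∈ [-1/145, 14/145)
j=9 picked index 9: u0 ∈ [-1/290, 1/10)
intersection: [6/145, 2/29)

6/145 2/29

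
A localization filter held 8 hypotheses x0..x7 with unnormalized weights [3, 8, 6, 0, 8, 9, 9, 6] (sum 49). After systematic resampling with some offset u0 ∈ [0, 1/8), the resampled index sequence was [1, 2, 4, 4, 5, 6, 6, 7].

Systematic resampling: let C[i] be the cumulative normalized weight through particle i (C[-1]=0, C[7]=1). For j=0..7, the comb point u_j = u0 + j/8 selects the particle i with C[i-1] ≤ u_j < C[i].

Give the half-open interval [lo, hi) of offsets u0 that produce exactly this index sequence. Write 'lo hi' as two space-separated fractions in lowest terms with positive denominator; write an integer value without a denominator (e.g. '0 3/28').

39/392 1/8

C = [3/49, 11/49, 17/49, 17/49, 25/49, 34/49, 43/49, 1]
j=0 picked index 1: u0 ∈ [3/49, 11/49)
j=1 picked index 2: u0 ∈ [39/392, 87/392)
j=2 picked index 4: u0 ∈ [19/196, 51/196)
j=3 picked index 4: u0 ∈ [-11/392, 53/392)
j=4 picked index 5: u0 ∈ [1/98, 19/98)
j=5 picked index 6: u0 ∈ [27/392, 99/392)
j=6 picked index 6: u0 ∈ [-11/196, 25/196)
j=7 picked index 7: u0 ∈ [1/392, 1/8)
intersection: [39/392, 1/8)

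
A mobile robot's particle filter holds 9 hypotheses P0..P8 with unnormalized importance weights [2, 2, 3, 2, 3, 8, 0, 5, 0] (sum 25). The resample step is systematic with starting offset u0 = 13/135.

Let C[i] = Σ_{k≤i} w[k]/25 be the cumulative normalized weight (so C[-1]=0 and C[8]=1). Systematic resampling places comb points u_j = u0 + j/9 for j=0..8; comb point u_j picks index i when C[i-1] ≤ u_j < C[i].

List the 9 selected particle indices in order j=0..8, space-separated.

1 2 3 4 5 5 5 7 7

C = [2/25, 4/25, 7/25, 9/25, 12/25, 4/5, 4/5, 1, 1]
j=0: u_0=13/135 ∈ [2/25, 4/25) → index 1
j=1: u_1=28/135 ∈ [4/25, 7/25) → index 2
j=2: u_2=43/135 ∈ [7/25, 9/25) → index 3
j=3: u_3=58/135 ∈ [9/25, 12/25) → index 4
j=4: u_4=73/135 ∈ [12/25, 4/5) → index 5
j=5: u_5=88/135 ∈ [12/25, 4/5) → index 5
j=6: u_6=103/135 ∈ [12/25, 4/5) → index 5
j=7: u_7=118/135 ∈ [4/5, 1) → index 7
j=8: u_8=133/135 ∈ [4/5, 1) → index 7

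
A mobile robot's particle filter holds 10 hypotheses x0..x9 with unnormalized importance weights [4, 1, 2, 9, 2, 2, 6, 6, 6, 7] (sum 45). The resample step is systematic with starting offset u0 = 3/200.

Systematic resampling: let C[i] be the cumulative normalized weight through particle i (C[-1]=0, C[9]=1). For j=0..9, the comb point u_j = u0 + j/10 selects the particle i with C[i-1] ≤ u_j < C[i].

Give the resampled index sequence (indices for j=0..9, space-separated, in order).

C = [4/45, 1/9, 7/45, 16/45, 2/5, 4/9, 26/45, 32/45, 38/45, 1]
j=0: u_0=3/200 ∈ [0, 4/45) → index 0
j=1: u_1=23/200 ∈ [1/9, 7/45) → index 2
j=2: u_2=43/200 ∈ [7/45, 16/45) → index 3
j=3: u_3=63/200 ∈ [7/45, 16/45) → index 3
j=4: u_4=83/200 ∈ [2/5, 4/9) → index 5
j=5: u_5=103/200 ∈ [4/9, 26/45) → index 6
j=6: u_6=123/200 ∈ [26/45, 32/45) → index 7
j=7: u_7=143/200 ∈ [32/45, 38/45) → index 8
j=8: u_8=163/200 ∈ [32/45, 38/45) → index 8
j=9: u_9=183/200 ∈ [38/45, 1) → index 9

0 2 3 3 5 6 7 8 8 9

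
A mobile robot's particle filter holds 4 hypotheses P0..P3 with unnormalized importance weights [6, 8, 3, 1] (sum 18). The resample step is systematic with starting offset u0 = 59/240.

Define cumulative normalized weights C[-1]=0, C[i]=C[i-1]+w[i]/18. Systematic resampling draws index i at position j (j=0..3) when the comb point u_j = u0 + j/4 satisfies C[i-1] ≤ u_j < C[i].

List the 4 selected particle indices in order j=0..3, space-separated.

C = [1/3, 7/9, 17/18, 1]
j=0: u_0=59/240 ∈ [0, 1/3) → index 0
j=1: u_1=119/240 ∈ [1/3, 7/9) → index 1
j=2: u_2=179/240 ∈ [1/3, 7/9) → index 1
j=3: u_3=239/240 ∈ [17/18, 1) → index 3

0 1 1 3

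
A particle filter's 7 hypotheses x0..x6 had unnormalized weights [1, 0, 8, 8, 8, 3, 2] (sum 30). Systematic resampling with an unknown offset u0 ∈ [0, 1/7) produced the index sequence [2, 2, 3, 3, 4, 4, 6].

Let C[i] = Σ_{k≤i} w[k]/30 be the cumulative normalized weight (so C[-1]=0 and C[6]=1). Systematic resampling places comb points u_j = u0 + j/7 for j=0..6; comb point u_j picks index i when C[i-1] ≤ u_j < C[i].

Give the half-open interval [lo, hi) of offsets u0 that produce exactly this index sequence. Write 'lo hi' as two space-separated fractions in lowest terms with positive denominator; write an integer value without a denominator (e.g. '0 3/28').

C = [1/30, 1/30, 3/10, 17/30, 5/6, 14/15, 1]
j=0 picked index 2: u0 ∈ [1/30, 3/10)
j=1 picked index 2: u0 ∈ [-23/210, 11/70)
j=2 picked index 3: u0 ∈ [1/70, 59/210)
j=3 picked index 3: u0 ∈ [-9/70, 29/210)
j=4 picked index 4: u0 ∈ [-1/210, 11/42)
j=5 picked index 4: u0 ∈ [-31/210, 5/42)
j=6 picked index 6: u0 ∈ [8/105, 1/7)
intersection: [8/105, 5/42)

8/105 5/42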